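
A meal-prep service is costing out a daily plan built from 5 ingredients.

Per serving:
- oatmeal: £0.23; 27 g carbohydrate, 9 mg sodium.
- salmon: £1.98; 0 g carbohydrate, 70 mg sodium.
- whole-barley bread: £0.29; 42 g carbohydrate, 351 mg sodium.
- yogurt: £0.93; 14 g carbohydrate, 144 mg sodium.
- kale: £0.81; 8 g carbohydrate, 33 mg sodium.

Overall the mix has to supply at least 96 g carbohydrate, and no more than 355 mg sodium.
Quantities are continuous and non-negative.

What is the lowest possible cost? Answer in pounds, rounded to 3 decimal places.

Treat it as an LP. Let x1 = servings of oatmeal, x2 = servings of salmon, x3 = servings of whole-barley bread, x4 = servings of yogurt, x5 = servings of kale.
min 0.23x1 + 1.98x2 + 0.29x3 + 0.93x4 + 0.81x5 with:
  27x1 + 42x3 + 14x4 + 8x5 ≥ 96   (carbohydrate)
  9x1 + 70x2 + 351x3 + 144x4 + 33x5 ≤ 355   (sodium)
  x1, x2, x3, x4, x5 ≥ 0.
The minimum-cost mix takes nothing from salmon, yogurt, kale — only oatmeal, whole-barley bread. The carbohydrate and sodium requirements are met with equality.
That vertex is x1 = 2.065, x3 = 0.9585.
Hence cost = 0.23·2.065 + 0.29·0.9585 = £0.75292.

£0.753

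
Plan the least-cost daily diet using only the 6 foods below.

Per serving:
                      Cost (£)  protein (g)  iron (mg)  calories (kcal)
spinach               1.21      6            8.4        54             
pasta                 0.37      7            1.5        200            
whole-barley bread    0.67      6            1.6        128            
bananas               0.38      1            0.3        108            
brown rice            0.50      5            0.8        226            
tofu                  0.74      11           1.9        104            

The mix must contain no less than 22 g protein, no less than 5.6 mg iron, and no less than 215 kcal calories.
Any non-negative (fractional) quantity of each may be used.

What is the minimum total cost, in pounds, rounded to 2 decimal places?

£1.27

This is a linear program. Let x1 = servings of spinach, x2 = servings of pasta, x3 = servings of whole-barley bread, x4 = servings of bananas, x5 = servings of brown rice, x6 = servings of tofu.
Minimise 1.21x1 + 0.37x2 + 0.67x3 + 0.38x4 + 0.5x5 + 0.74x6 subject to:
  6x1 + 7x2 + 6x3 + 1x4 + 5x5 + 11x6 ≥ 22   (protein)
  8.4x1 + 1.5x2 + 1.6x3 + 0.3x4 + 0.8x5 + 1.9x6 ≥ 5.6   (iron)
  54x1 + 200x2 + 128x3 + 108x4 + 226x5 + 104x6 ≥ 215   (calories)
  x1, x2, x3, x4, x5, x6 ≥ 0.
The minimum-cost mix takes nothing from whole-barley bread, bananas, brown rice, tofu — only spinach, pasta. There the protein and iron constraints are tight.
Solving gives x1 = 0.1245, x2 = 3.036.
Hence cost = 1.21·0.1245 + 0.37·3.036 = £1.2740.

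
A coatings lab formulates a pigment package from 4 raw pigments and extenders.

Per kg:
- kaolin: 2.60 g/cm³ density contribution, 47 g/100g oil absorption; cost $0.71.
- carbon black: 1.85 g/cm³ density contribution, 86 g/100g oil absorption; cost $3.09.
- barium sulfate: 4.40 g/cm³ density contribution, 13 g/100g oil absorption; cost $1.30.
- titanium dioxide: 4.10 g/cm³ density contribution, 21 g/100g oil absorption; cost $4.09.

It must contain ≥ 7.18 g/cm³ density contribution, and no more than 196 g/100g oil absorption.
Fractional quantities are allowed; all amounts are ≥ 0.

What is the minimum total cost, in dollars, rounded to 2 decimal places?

Let x1 = kg of kaolin, x2 = kg of carbon black, x3 = kg of barium sulfate, x4 = kg of titanium dioxide.
Minimise 0.71x1 + 3.09x2 + 1.3x3 + 4.09x4 subject to:
  2.6x1 + 1.85x2 + 4.4x3 + 4.1x4 ≥ 7.18   (density contribution)
  47x1 + 86x2 + 13x3 + 21x4 ≤ 196   (oil absorption)
  x1, x2, x3, x4 ≥ 0.
The minimum-cost mix takes nothing from carbon black, barium sulfate, titanium dioxide — only kaolin. The density contribution requirement is met with equality.
Optimal quantities: kaolin = 2.762 kg.
Hence cost = 0.71·2.762 = $1.9610.

$1.96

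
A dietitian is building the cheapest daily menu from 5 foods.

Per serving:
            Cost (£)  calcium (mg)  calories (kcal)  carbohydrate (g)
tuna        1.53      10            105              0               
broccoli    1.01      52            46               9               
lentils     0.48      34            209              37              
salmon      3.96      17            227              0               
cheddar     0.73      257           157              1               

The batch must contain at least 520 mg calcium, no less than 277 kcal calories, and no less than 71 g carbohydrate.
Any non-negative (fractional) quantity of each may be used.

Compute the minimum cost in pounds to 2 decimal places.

£2.19

Set it up as a linear program. Let x1 = servings of tuna, x2 = servings of broccoli, x3 = servings of lentils, x4 = servings of salmon, x5 = servings of cheddar.
min 1.53x1 + 1.01x2 + 0.48x3 + 3.96x4 + 0.73x5 s.t.:
  10x1 + 52x2 + 34x3 + 17x4 + 257x5 ≥ 520   (calcium)
  105x1 + 46x2 + 209x3 + 227x4 + 157x5 ≥ 277   (calories)
  9x2 + 37x3 + 1x5 ≥ 71   (carbohydrate)
  x1, x2, x3, x4, x5 ≥ 0.
The minimum-cost mix takes nothing from tuna, broccoli, salmon — only lentils, cheddar. There the calcium and carbohydrate constraints are tight.
Optimal quantities: lentils = 1.871 servings, cheddar = 1.776 servings.
Hence cost = 0.48·1.871 + 0.73·1.776 = £2.1946.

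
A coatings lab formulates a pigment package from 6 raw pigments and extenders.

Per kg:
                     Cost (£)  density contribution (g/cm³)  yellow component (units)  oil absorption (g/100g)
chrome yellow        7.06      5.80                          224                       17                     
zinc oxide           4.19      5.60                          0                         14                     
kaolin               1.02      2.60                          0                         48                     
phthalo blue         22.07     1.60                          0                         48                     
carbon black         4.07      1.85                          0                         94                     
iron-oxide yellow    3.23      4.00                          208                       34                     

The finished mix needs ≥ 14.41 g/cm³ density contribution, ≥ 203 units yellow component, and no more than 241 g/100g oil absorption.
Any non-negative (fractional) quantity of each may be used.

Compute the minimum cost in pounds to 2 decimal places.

£7.27

Let x1 = kg of chrome yellow, x2 = kg of zinc oxide, x3 = kg of kaolin, x4 = kg of phthalo blue, x5 = kg of carbon black, x6 = kg of iron-oxide yellow.
min 7.06x1 + 4.19x2 + 1.02x3 + 22.07x4 + 4.07x5 + 3.23x6 subject to:
  5.8x1 + 5.6x2 + 2.6x3 + 1.6x4 + 1.85x5 + 4x6 ≥ 14.41   (density contribution)
  224x1 + 208x6 ≥ 203   (yellow component)
  17x1 + 14x2 + 48x3 + 48x4 + 94x5 + 34x6 ≤ 241   (oil absorption)
  x1, x2, x3, x4, x5, x6 ≥ 0.
The cheapest feasible vertex uses only kaolin, iron-oxide yellow; chrome yellow, zinc oxide, phthalo blue, carbon black are not used. Binding constraints: density contribution and yellow component.
Optimal quantities: kaolin = 4.041 kg, iron-oxide yellow = 0.976 kg.
Total cost: 1.02·4.041 + 3.23·0.976 = 7.2743.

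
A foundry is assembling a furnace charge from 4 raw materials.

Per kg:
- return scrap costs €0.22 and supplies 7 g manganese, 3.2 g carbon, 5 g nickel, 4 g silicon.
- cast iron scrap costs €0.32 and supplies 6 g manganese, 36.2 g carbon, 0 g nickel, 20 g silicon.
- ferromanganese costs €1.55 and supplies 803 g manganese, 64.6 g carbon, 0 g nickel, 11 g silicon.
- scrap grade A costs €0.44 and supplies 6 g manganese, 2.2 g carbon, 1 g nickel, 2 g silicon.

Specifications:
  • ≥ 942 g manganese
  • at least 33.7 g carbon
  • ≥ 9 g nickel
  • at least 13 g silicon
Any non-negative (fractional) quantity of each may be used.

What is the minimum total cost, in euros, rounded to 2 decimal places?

Set it up as a linear program. Let x1 = kg of return scrap, x2 = kg of cast iron scrap, x3 = kg of ferromanganese, x4 = kg of scrap grade A.
min 0.22x1 + 0.32x2 + 1.55x3 + 0.44x4 with:
  7x1 + 6x2 + 803x3 + 6x4 ≥ 942   (manganese)
  3.2x1 + 36.2x2 + 64.6x3 + 2.2x4 ≥ 33.7   (carbon)
  5x1 + 1x4 ≥ 9   (nickel)
  4x1 + 20x2 + 11x3 + 2x4 ≥ 13   (silicon)
  x1, x2, x3, x4 ≥ 0.
At the optimum only return scrap, ferromanganese are positive (cast iron scrap, scrap grade A = 0). The manganese and nickel requirements are met with equality.
Optimal quantities: return scrap = 1.8 kg, ferromanganese = 1.157 kg.
Hence cost = 0.22·1.8 + 1.55·1.157 = €2.1894.

€2.19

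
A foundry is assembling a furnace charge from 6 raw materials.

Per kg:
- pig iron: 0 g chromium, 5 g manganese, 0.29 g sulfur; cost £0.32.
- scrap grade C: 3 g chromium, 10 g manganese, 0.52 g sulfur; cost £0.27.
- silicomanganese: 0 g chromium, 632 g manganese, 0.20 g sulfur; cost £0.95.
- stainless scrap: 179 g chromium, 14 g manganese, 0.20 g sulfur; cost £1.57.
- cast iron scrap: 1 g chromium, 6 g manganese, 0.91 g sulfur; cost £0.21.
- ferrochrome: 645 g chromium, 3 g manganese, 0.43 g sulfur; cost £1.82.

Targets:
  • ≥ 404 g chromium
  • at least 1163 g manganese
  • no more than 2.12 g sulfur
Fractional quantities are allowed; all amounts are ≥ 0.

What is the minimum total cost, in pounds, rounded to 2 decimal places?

Let x1 = kg of pig iron, x2 = kg of scrap grade C, x3 = kg of silicomanganese, x4 = kg of stainless scrap, x5 = kg of cast iron scrap, x6 = kg of ferrochrome.
Minimise 0.32x1 + 0.27x2 + 0.95x3 + 1.57x4 + 0.21x5 + 1.82x6 s.t.:
  3x2 + 179x4 + 1x5 + 645x6 ≥ 404   (chromium)
  5x1 + 10x2 + 632x3 + 14x4 + 6x5 + 3x6 ≥ 1163   (manganese)
  0.29x1 + 0.52x2 + 0.2x3 + 0.2x4 + 0.91x5 + 0.43x6 ≤ 2.12   (sulfur)
  x1, x2, x3, x4, x5, x6 ≥ 0.
At the optimum only silicomanganese, ferrochrome are positive (pig iron, scrap grade C, stainless scrap, cast iron scrap = 0). Binding constraints: chromium and manganese.
That vertex is x3 = 1.837, x6 = 0.6264.
Objective = 0.95·1.837 + 1.82·0.6264 = 2.8852.

£2.89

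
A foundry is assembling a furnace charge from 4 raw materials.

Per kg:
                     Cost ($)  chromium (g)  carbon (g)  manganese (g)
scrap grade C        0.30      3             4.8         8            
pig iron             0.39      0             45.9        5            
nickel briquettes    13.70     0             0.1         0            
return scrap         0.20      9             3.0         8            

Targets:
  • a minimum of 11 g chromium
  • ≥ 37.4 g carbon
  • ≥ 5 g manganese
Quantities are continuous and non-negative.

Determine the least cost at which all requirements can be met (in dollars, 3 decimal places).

Let x1 = kg of scrap grade C, x2 = kg of pig iron, x3 = kg of nickel briquettes, x4 = kg of return scrap.
Minimize 0.3x1 + 0.39x2 + 13.7x3 + 0.2x4 with:
  3x1 + 9x4 ≥ 11   (chromium)
  4.8x1 + 45.9x2 + 0.1x3 + 3x4 ≥ 37.4   (carbon)
  8x1 + 5x2 + 8x4 ≥ 5   (manganese)
  x1, x2, x3, x4 ≥ 0.
The optimal basis is {pig iron, return scrap}; scrap grade C, nickel briquettes drop out. There the chromium and carbon constraints are tight.
So pig iron = 0.7349 kg, return scrap = 1.222 kg.
Hence cost = 0.39·0.7349 + 0.2·1.222 = $0.53101.

$0.531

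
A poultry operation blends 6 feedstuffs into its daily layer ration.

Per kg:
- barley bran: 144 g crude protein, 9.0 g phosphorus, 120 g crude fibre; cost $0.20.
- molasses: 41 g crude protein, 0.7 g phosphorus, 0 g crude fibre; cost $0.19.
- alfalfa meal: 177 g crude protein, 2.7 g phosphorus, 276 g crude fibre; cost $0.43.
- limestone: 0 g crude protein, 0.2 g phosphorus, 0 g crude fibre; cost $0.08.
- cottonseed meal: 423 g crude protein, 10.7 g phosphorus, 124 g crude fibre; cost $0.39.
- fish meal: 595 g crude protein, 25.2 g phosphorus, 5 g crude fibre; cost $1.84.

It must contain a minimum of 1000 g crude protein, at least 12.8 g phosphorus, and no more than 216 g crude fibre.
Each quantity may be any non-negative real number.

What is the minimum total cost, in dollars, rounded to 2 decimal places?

Treat it as an LP. Let x1 = kg of barley bran, x2 = kg of molasses, x3 = kg of alfalfa meal, x4 = kg of limestone, x5 = kg of cottonseed meal, x6 = kg of fish meal.
Minimize 0.2x1 + 0.19x2 + 0.43x3 + 0.08x4 + 0.39x5 + 1.84x6 with:
  144x1 + 41x2 + 177x3 + 423x5 + 595x6 ≥ 1000   (crude protein)
  9x1 + 0.7x2 + 2.7x3 + 0.2x4 + 10.7x5 + 25.2x6 ≥ 12.8   (phosphorus)
  120x1 + 276x3 + 124x5 + 5x6 ≤ 216   (crude fibre)
  x1, x2, x3, x4, x5, x6 ≥ 0.
The cheapest feasible vertex uses only cottonseed meal, fish meal; barley bran, molasses, alfalfa meal, limestone are not used. Binding constraints: crude protein and crude fibre.
So cottonseed meal = 1.724 kg, fish meal = 0.4553 kg.
Objective = 0.39·1.724 + 1.84·0.4553 = 1.5101.

$1.51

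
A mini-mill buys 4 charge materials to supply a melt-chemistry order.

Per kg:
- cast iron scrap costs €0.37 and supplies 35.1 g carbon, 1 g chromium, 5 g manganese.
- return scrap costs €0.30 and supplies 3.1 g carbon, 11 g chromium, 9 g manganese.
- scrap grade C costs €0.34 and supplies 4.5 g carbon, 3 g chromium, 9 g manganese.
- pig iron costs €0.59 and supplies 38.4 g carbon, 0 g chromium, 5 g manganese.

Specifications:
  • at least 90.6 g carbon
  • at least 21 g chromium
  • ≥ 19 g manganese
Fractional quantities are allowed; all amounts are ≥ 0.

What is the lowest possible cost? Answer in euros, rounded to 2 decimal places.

Treat it as an LP. Let x1 = kg of cast iron scrap, x2 = kg of return scrap, x3 = kg of scrap grade C, x4 = kg of pig iron.
Minimise 0.37x1 + 0.3x2 + 0.34x3 + 0.59x4 s.t.:
  35.1x1 + 3.1x2 + 4.5x3 + 38.4x4 ≥ 90.6   (carbon)
  1x1 + 11x2 + 3x3 ≥ 21   (chromium)
  5x1 + 9x2 + 9x3 + 5x4 ≥ 19   (manganese)
  x1, x2, x3, x4 ≥ 0.
The minimum-cost mix takes nothing from scrap grade C, pig iron — only cast iron scrap, return scrap. There the carbon and chromium constraints are tight.
So cast iron scrap = 2.432 kg, return scrap = 1.688 kg.
Cost = 0.37·2.432 + 0.3·1.688 = 1.4062.

€1.41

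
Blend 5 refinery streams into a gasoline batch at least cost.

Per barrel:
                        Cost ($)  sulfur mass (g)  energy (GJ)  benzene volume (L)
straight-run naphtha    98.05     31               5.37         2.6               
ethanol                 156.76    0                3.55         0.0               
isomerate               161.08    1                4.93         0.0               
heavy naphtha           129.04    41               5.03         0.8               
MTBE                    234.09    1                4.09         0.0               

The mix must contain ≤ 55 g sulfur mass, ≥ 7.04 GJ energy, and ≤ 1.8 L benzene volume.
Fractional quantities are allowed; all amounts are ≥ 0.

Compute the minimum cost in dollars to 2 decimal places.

$165.13

Set it up as a linear program. Let x1 = barrels of straight-run naphtha, x2 = barrels of ethanol, x3 = barrels of isomerate, x4 = barrels of heavy naphtha, x5 = barrels of MTBE.
Minimise 98.05x1 + 156.76x2 + 161.08x3 + 129.04x4 + 234.09x5 s.t.:
  31x1 + 1x3 + 41x4 + 1x5 ≤ 55   (sulfur mass)
  5.37x1 + 3.55x2 + 4.93x3 + 5.03x4 + 4.09x5 ≥ 7.04   (energy)
  2.6x1 + 0.8x4 ≤ 1.8   (benzene volume)
  x1, x2, x3, x4, x5 ≥ 0.
At the optimum only straight-run naphtha, heavy naphtha are positive (ethanol, isomerate, MTBE = 0). The energy and benzene volume requirements are met with equality.
That vertex is x1 = 0.3897, x4 = 0.9836.
Hence cost = 98.05·0.3897 + 129.04·0.9836 = $165.1338.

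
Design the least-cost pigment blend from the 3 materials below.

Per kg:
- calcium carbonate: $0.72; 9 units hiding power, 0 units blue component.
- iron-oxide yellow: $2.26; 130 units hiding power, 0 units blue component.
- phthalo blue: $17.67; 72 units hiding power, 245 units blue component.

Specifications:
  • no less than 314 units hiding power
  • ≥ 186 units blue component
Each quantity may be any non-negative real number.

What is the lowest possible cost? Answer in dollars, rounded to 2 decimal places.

$17.92

Treat it as an LP. Let x1 = kg of calcium carbonate, x2 = kg of iron-oxide yellow, x3 = kg of phthalo blue.
Minimise 0.72x1 + 2.26x2 + 17.67x3 s.t.:
  9x1 + 130x2 + 72x3 ≥ 314   (hiding power)
  245x3 ≥ 186   (blue component)
  x1, x2, x3 ≥ 0.
The cheapest feasible vertex uses only iron-oxide yellow, phthalo blue; calcium carbonate is not used. The hiding power and blue component requirements are met with equality.
That vertex is x2 = 1.995, x3 = 0.7592.
Cost = 2.26·1.995 + 17.67·0.7592 = 17.9238.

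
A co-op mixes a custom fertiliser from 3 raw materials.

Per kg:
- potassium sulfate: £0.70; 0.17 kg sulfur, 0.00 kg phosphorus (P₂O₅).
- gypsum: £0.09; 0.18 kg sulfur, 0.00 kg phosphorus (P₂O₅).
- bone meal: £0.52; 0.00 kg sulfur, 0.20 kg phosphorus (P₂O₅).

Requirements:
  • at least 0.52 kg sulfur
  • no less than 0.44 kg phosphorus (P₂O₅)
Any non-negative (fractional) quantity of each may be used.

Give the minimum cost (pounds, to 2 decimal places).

Treat it as an LP. Let x1 = kg of potassium sulfate, x2 = kg of gypsum, x3 = kg of bone meal.
min 0.7x1 + 0.09x2 + 0.52x3 with:
  0.17x1 + 0.18x2 ≥ 0.52   (sulfur)
  0.2x3 ≥ 0.44   (phosphorus (P₂O₅))
  x1, x2, x3 ≥ 0.
The optimal basis is {gypsum, bone meal}; potassium sulfate drops out. The sulfur and phosphorus (P₂O₅) requirements are met with equality.
Solving gives x2 = 2.889, x3 = 2.2.
Objective = 0.09·2.889 + 0.52·2.2 = 1.4040.

£1.40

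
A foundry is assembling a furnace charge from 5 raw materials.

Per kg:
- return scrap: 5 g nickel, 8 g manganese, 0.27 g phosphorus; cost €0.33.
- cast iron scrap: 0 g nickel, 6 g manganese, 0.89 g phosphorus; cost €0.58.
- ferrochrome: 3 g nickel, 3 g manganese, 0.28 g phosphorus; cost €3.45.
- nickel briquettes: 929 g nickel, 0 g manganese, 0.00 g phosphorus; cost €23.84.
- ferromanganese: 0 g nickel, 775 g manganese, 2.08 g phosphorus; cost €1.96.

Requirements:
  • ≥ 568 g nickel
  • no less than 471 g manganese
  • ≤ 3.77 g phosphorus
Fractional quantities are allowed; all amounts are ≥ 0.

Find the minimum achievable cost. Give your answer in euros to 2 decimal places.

Let x1 = kg of return scrap, x2 = kg of cast iron scrap, x3 = kg of ferrochrome, x4 = kg of nickel briquettes, x5 = kg of ferromanganese.
Minimize 0.33x1 + 0.58x2 + 3.45x3 + 23.84x4 + 1.96x5 with:
  5x1 + 3x3 + 929x4 ≥ 568   (nickel)
  8x1 + 6x2 + 3x3 + 775x5 ≥ 471   (manganese)
  0.27x1 + 0.89x2 + 0.28x3 + 2.08x5 ≤ 3.77   (phosphorus)
  x1, x2, x3, x4, x5 ≥ 0.
At the optimum only nickel briquettes, ferromanganese are positive (return scrap, cast iron scrap, ferrochrome = 0). The nickel and manganese requirements are met with equality.
Optimal quantities: nickel briquettes = 0.6114 kg, ferromanganese = 0.6077 kg.
Hence cost = 23.84·0.6114 + 1.96·0.6077 = €15.7669.

€15.77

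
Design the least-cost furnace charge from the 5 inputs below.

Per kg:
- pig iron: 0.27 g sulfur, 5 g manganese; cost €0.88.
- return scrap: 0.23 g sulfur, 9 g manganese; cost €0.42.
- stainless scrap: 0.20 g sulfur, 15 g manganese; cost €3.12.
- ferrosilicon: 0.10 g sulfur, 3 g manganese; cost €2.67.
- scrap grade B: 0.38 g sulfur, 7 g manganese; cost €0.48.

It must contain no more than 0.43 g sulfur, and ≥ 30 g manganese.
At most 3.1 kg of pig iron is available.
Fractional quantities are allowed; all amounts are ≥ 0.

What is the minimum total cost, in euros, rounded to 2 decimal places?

€5.84

Set it up as a linear program. Let x1 = kg of pig iron, x2 = kg of return scrap, x3 = kg of stainless scrap, x4 = kg of ferrosilicon, x5 = kg of scrap grade B.
Minimize 0.88x1 + 0.42x2 + 3.12x3 + 2.67x4 + 0.48x5 s.t.:
  0.27x1 + 0.23x2 + 0.2x3 + 0.1x4 + 0.38x5 ≤ 0.43   (sulfur)
  5x1 + 9x2 + 15x3 + 3x4 + 7x5 ≥ 30   (manganese)
  x1 ≤ 3.1
  x1, x2, x3, x4, x5 ≥ 0.
The minimum-cost mix takes nothing from pig iron, ferrosilicon, scrap grade B — only return scrap, stainless scrap. Binding constraints: sulfur and manganese.
Optimal quantities: return scrap = 0.2727 kg, stainless scrap = 1.836 kg.
Hence cost = 0.42·0.2727 + 3.12·1.836 = €5.8429.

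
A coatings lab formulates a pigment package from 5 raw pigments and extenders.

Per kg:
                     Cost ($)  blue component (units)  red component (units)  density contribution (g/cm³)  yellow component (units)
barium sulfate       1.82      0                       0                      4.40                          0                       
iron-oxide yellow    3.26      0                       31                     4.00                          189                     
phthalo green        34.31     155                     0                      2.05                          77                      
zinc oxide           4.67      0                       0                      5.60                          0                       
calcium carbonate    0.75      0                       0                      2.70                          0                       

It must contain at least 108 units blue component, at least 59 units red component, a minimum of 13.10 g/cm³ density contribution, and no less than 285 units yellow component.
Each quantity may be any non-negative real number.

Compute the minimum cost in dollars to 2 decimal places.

Let x1 = kg of barium sulfate, x2 = kg of iron-oxide yellow, x3 = kg of phthalo green, x4 = kg of zinc oxide, x5 = kg of calcium carbonate.
Minimise 1.82x1 + 3.26x2 + 34.31x3 + 4.67x4 + 0.75x5 s.t.:
  155x3 ≥ 108   (blue component)
  31x2 ≥ 59   (red component)
  4.4x1 + 4x2 + 2.05x3 + 5.6x4 + 2.7x5 ≥ 13.1   (density contribution)
  189x2 + 77x3 ≥ 285   (yellow component)
  x1, x2, x3, x4, x5 ≥ 0.
The minimum-cost mix takes nothing from barium sulfate, zinc oxide — only iron-oxide yellow, phthalo green, calcium carbonate. Binding constraints: blue component, red component, density contribution.
So iron-oxide yellow = 1.903 kg, phthalo green = 0.6968 kg, calcium carbonate = 1.503 kg.
Hence cost = 3.26·1.903 + 34.31·0.6968 + 0.75·1.503 = $31.2382.

$31.24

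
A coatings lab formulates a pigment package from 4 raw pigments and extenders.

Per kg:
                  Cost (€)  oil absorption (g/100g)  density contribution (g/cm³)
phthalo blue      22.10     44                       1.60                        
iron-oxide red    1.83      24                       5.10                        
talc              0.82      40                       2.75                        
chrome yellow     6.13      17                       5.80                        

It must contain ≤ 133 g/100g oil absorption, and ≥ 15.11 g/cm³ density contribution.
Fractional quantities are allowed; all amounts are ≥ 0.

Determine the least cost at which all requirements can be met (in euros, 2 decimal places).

Let x1 = kg of phthalo blue, x2 = kg of iron-oxide red, x3 = kg of talc, x4 = kg of chrome yellow.
min 22.1x1 + 1.83x2 + 0.82x3 + 6.13x4 subject to:
  44x1 + 24x2 + 40x3 + 17x4 ≤ 133   (oil absorption)
  1.6x1 + 5.1x2 + 2.75x3 + 5.8x4 ≥ 15.11   (density contribution)
  x1, x2, x3, x4 ≥ 0.
The optimal basis is {iron-oxide red, talc}; phthalo blue, chrome yellow drop out. The oil absorption and density contribution requirements are met with equality.
So iron-oxide red = 1.729 kg, talc = 2.287 kg.
Total cost: 1.83·1.729 + 0.82·2.287 = 5.0394.

€5.04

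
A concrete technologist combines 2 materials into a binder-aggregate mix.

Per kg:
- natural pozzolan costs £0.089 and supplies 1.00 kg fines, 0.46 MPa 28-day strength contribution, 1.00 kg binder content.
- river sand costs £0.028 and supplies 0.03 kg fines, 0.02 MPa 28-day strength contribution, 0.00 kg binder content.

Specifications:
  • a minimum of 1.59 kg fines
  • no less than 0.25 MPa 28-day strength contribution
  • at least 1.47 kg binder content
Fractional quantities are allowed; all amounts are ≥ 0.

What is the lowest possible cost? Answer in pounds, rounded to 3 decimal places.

£0.142

Let x1 = kg of natural pozzolan, x2 = kg of river sand.
Minimize 0.089x1 + 0.028x2 subject to:
  1x1 + 0.03x2 ≥ 1.59   (fines)
  0.46x1 + 0.02x2 ≥ 0.25   (28-day strength contribution)
  1x1 ≥ 1.47   (binder content)
  x1, x2 ≥ 0.
The optimal basis is {natural pozzolan}; river sand drops out. Binding constraint: fines.
Solving gives x1 = 1.59.
Cost = 0.089·1.59 = 0.14151.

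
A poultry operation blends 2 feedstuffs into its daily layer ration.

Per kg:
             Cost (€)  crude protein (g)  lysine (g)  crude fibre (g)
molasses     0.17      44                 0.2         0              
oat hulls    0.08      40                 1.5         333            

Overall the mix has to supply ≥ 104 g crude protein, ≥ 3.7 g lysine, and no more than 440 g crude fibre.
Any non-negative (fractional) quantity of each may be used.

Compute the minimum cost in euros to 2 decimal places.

€1.57

This is a linear program. Let x1 = kg of molasses, x2 = kg of oat hulls.
Minimize 0.17x1 + 0.08x2 s.t.:
  44x1 + 40x2 ≥ 104   (crude protein)
  0.2x1 + 1.5x2 ≥ 3.7   (lysine)
  333x2 ≤ 440   (crude fibre)
  x1, x2 ≥ 0.
Both inputs are positive at the optimum. Binding constraints: lysine and crude fibre.
So molasses = 8.59 kg, oat hulls = 1.321 kg.
Total cost: 0.17·8.59 + 0.08·1.321 = 1.5660.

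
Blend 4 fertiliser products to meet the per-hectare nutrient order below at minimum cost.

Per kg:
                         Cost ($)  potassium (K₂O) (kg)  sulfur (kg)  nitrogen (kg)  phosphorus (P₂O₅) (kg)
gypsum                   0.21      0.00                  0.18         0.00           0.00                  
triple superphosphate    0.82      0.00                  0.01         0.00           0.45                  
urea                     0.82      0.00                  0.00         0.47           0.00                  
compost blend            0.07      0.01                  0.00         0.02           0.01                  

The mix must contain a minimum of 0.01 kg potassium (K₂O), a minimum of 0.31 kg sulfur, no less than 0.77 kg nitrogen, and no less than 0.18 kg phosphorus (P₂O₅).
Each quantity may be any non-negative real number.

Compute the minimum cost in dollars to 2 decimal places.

$2.05

Let x1 = kg of gypsum, x2 = kg of triple superphosphate, x3 = kg of urea, x4 = kg of compost blend.
min 0.21x1 + 0.82x2 + 0.82x3 + 0.07x4 with:
  0.01x4 ≥ 0.01   (potassium (K₂O))
  0.18x1 + 0.01x2 ≥ 0.31   (sulfur)
  0.47x3 + 0.02x4 ≥ 0.77   (nitrogen)
  0.45x2 + 0.01x4 ≥ 0.18   (phosphorus (P₂O₅))
  x1, x2, x3, x4 ≥ 0.
The optimal mix uses every input. The potassium (K₂O), sulfur, nitrogen, phosphorus (P₂O₅) requirements are met with equality.
Solving gives x1 = 1.701, x2 = 0.3778, x3 = 1.596, x4 = 1.
Hence cost = 0.21·1.701 + 0.82·0.3778 + 0.82·1.596 + 0.07·1 = $2.0457.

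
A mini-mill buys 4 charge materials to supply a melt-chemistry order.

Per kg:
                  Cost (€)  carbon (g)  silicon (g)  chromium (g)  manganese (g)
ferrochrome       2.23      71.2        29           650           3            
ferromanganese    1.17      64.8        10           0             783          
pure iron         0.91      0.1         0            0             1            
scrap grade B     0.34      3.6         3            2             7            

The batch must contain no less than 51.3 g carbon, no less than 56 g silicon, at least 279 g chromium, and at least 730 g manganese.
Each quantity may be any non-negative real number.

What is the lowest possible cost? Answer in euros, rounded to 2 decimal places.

Set it up as a linear program. Let x1 = kg of ferrochrome, x2 = kg of ferromanganese, x3 = kg of pure iron, x4 = kg of scrap grade B.
min 2.23x1 + 1.17x2 + 0.91x3 + 0.34x4 s.t.:
  71.2x1 + 64.8x2 + 0.1x3 + 3.6x4 ≥ 51.3   (carbon)
  29x1 + 10x2 + 3x4 ≥ 56   (silicon)
  650x1 + 2x4 ≥ 279   (chromium)
  3x1 + 783x2 + 1x3 + 7x4 ≥ 730   (manganese)
  x1, x2, x3, x4 ≥ 0.
At the optimum only ferrochrome, ferromanganese are positive (pure iron, scrap grade B = 0). There the silicon and manganese constraints are tight.
Optimal quantities: ferrochrome = 1.612 kg, ferromanganese = 0.9261 kg.
Cost = 2.23·1.612 + 1.17·0.9261 = 4.6783.

€4.68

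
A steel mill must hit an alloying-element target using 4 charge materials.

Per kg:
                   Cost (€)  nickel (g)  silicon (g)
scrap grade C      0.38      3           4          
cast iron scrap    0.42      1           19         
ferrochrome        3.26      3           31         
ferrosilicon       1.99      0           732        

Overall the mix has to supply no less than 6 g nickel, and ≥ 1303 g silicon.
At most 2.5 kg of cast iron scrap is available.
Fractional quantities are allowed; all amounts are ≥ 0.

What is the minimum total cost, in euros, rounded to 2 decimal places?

€4.28

Let x1 = kg of scrap grade C, x2 = kg of cast iron scrap, x3 = kg of ferrochrome, x4 = kg of ferrosilicon.
Minimise 0.38x1 + 0.42x2 + 3.26x3 + 1.99x4 s.t.:
  3x1 + 1x2 + 3x3 ≥ 6   (nickel)
  4x1 + 19x2 + 31x3 + 732x4 ≥ 1303   (silicon)
  x2 ≤ 2.5
  x1, x2, x3, x4 ≥ 0.
The optimal basis is {scrap grade C, ferrosilicon}; cast iron scrap, ferrochrome drop out. The nickel and silicon requirements are met with equality.
Solving gives x1 = 2, x4 = 1.769.
Total cost: 0.38·2 + 1.99·1.769 = 4.2803.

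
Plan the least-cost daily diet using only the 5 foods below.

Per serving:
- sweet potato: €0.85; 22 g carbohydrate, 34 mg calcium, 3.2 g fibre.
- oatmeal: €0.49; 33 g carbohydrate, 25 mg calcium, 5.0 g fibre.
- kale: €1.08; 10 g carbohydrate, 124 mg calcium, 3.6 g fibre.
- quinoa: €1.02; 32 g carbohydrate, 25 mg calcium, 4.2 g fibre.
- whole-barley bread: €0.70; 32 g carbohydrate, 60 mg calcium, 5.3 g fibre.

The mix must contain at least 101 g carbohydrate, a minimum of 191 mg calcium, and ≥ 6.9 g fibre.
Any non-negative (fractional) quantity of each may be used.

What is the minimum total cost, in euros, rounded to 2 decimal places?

This is a linear program. Let x1 = servings of sweet potato, x2 = servings of oatmeal, x3 = servings of kale, x4 = servings of quinoa, x5 = servings of whole-barley bread.
Minimize 0.85x1 + 0.49x2 + 1.08x3 + 1.02x4 + 0.7x5 s.t.:
  22x1 + 33x2 + 10x3 + 32x4 + 32x5 ≥ 101   (carbohydrate)
  34x1 + 25x2 + 124x3 + 25x4 + 60x5 ≥ 191   (calcium)
  3.2x1 + 5x2 + 3.6x3 + 4.2x4 + 5.3x5 ≥ 6.9   (fibre)
  x1, x2, x3, x4, x5 ≥ 0.
The minimum-cost mix takes nothing from sweet potato, oatmeal, quinoa — only kale, whole-barley bread. The carbohydrate and calcium requirements are met with equality.
Solving gives x3 = 0.01544, x5 = 3.151.
Cost = 1.08·0.01544 + 0.7·3.151 = 2.2224.

€2.22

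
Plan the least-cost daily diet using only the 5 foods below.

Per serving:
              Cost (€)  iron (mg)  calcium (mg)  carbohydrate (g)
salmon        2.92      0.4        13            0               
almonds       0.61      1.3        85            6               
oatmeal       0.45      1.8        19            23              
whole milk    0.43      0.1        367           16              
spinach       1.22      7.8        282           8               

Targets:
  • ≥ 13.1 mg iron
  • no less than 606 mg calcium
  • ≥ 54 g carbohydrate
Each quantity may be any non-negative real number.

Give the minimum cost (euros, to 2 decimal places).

€2.53

Let x1 = servings of salmon, x2 = servings of almonds, x3 = servings of oatmeal, x4 = servings of whole milk, x5 = servings of spinach.
min 2.92x1 + 0.61x2 + 0.45x3 + 0.43x4 + 1.22x5 subject to:
  0.4x1 + 1.3x2 + 1.8x3 + 0.1x4 + 7.8x5 ≥ 13.1   (iron)
  13x1 + 85x2 + 19x3 + 367x4 + 282x5 ≥ 606   (calcium)
  6x2 + 23x3 + 16x4 + 8x5 ≥ 54   (carbohydrate)
  x1, x2, x3, x4, x5 ≥ 0.
The minimum-cost mix takes nothing from salmon, almonds — only oatmeal, whole milk, spinach. The iron, calcium, carbohydrate requirements are met with equality.
That vertex is x3 = 1.501, x4 = 0.5546, x5 = 1.326.
Cost = 0.45·1.501 + 0.43·0.5546 + 1.22·1.326 = 2.5316.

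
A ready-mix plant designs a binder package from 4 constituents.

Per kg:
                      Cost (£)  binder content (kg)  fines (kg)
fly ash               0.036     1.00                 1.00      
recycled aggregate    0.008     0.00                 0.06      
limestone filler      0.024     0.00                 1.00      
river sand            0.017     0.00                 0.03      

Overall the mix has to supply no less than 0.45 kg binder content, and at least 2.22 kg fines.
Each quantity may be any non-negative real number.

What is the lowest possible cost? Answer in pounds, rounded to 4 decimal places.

Set it up as a linear program. Let x1 = kg of fly ash, x2 = kg of recycled aggregate, x3 = kg of limestone filler, x4 = kg of river sand.
Minimize 0.036x1 + 0.008x2 + 0.024x3 + 0.017x4 with:
  1x1 ≥ 0.45   (binder content)
  1x1 + 0.06x2 + 1x3 + 0.03x4 ≥ 2.22   (fines)
  x1, x2, x3, x4 ≥ 0.
The cheapest feasible vertex uses only fly ash, limestone filler; recycled aggregate, river sand are not used. There the binder content and fines constraints are tight.
That vertex is x1 = 0.45, x3 = 1.77.
Hence cost = 0.036·0.45 + 0.024·1.77 = £0.058680.

£0.0587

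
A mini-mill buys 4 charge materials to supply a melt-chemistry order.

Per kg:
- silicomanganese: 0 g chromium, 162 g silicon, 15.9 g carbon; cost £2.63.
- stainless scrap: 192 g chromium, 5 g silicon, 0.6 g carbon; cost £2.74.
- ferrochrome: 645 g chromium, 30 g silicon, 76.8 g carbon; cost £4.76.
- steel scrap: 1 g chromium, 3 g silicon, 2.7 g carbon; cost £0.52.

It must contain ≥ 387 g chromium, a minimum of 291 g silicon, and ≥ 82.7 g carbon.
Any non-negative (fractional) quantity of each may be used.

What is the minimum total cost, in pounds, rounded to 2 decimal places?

Let x1 = kg of silicomanganese, x2 = kg of stainless scrap, x3 = kg of ferrochrome, x4 = kg of steel scrap.
Minimise 2.63x1 + 2.74x2 + 4.76x3 + 0.52x4 subject to:
  192x2 + 645x3 + 1x4 ≥ 387   (chromium)
  162x1 + 5x2 + 30x3 + 3x4 ≥ 291   (silicon)
  15.9x1 + 0.6x2 + 76.8x3 + 2.7x4 ≥ 82.7   (carbon)
  x1, x2, x3, x4 ≥ 0.
The optimal basis is {silicomanganese, ferrochrome}; stainless scrap, steel scrap drop out. The silicon and carbon requirements are met with equality.
That vertex is x1 = 1.661, x3 = 0.733.
Cost = 2.63·1.661 + 4.76·0.733 = 7.8575.

£7.86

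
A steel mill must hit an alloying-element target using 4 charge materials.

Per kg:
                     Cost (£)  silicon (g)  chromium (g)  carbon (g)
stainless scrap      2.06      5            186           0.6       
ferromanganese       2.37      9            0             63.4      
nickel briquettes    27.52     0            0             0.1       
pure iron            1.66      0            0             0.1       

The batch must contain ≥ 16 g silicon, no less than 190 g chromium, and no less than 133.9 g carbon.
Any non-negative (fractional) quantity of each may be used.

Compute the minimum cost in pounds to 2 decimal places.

Let x1 = kg of stainless scrap, x2 = kg of ferromanganese, x3 = kg of nickel briquettes, x4 = kg of pure iron.
min 2.06x1 + 2.37x2 + 27.52x3 + 1.66x4 subject to:
  5x1 + 9x2 ≥ 16   (silicon)
  186x1 ≥ 190   (chromium)
  0.6x1 + 63.4x2 + 0.1x3 + 0.1x4 ≥ 133.9   (carbon)
  x1, x2, x3, x4 ≥ 0.
The minimum-cost mix takes nothing from nickel briquettes, pure iron — only stainless scrap, ferromanganese. There the chromium and carbon constraints are tight.
Solving gives x1 = 1.022, x2 = 2.102.
Hence cost = 2.06·1.022 + 2.37·2.102 = £7.0871.

£7.09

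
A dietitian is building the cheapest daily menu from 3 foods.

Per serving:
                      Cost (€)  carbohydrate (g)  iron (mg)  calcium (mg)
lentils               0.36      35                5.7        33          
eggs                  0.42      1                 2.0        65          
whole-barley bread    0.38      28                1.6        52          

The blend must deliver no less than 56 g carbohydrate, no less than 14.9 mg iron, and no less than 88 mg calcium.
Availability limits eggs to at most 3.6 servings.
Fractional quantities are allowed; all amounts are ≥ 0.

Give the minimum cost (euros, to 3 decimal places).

Treat it as an LP. Let x1 = servings of lentils, x2 = servings of eggs, x3 = servings of whole-barley bread.
min 0.36x1 + 0.42x2 + 0.38x3 with:
  35x1 + 1x2 + 28x3 ≥ 56   (carbohydrate)
  5.7x1 + 2x2 + 1.6x3 ≥ 14.9   (iron)
  33x1 + 65x2 + 52x3 ≥ 88   (calcium)
  x2 ≤ 3.6
  x1, x2, x3 ≥ 0.
The cheapest feasible vertex uses only lentils, eggs; whole-barley bread is not used. Binding constraints: iron and calcium.
So lentils = 2.603 servings, eggs = 0.03251 servings.
Cost = 0.36·2.603 + 0.42·0.03251 = 0.95073.

€0.951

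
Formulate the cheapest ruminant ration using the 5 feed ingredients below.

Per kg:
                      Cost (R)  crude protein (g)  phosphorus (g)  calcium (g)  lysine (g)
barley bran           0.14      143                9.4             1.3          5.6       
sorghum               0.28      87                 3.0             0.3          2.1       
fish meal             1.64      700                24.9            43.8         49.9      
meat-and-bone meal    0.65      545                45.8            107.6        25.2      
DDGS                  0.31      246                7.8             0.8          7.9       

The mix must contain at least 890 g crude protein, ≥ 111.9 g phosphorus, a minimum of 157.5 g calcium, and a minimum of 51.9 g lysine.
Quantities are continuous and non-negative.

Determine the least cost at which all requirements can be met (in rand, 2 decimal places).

Treat it as an LP. Let x1 = kg of barley bran, x2 = kg of sorghum, x3 = kg of fish meal, x4 = kg of meat-and-bone meal, x5 = kg of DDGS.
min 0.14x1 + 0.28x2 + 1.64x3 + 0.65x4 + 0.31x5 s.t.:
  143x1 + 87x2 + 700x3 + 545x4 + 246x5 ≥ 890   (crude protein)
  9.4x1 + 3x2 + 24.9x3 + 45.8x4 + 7.8x5 ≥ 111.9   (phosphorus)
  1.3x1 + 0.3x2 + 43.8x3 + 107.6x4 + 0.8x5 ≥ 157.5   (calcium)
  5.6x1 + 2.1x2 + 49.9x3 + 25.2x4 + 7.9x5 ≥ 51.9   (lysine)
  x1, x2, x3, x4, x5 ≥ 0.
The cheapest feasible vertex uses only meat-and-bone meal; barley bran, sorghum, fish meal, DDGS are not used. Binding constraint: phosphorus.
Solving gives x4 = 2.443.
Cost = 0.65·2.443 = 1.5880.

R1.59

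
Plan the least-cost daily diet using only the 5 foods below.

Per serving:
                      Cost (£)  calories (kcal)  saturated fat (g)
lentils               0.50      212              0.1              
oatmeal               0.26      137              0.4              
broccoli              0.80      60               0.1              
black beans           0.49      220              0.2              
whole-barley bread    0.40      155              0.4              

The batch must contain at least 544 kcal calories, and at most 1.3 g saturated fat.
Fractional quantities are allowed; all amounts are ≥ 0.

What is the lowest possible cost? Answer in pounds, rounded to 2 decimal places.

This is a linear program. Let x1 = servings of lentils, x2 = servings of oatmeal, x3 = servings of broccoli, x4 = servings of black beans, x5 = servings of whole-barley bread.
min 0.5x1 + 0.26x2 + 0.8x3 + 0.49x4 + 0.4x5 with:
  212x1 + 137x2 + 60x3 + 220x4 + 155x5 ≥ 544   (calories)
  0.1x1 + 0.4x2 + 0.1x3 + 0.2x4 + 0.4x5 ≤ 1.3   (saturated fat)
  x1, x2, x3, x4, x5 ≥ 0.
The cheapest feasible vertex uses only oatmeal, black beans; lentils, broccoli, whole-barley bread are not used. Binding constraints: calories and saturated fat.
Optimal quantities: oatmeal = 2.924 servings, black beans = 0.6518 servings.
Objective = 0.26·2.924 + 0.49·0.6518 = 1.0796.

£1.08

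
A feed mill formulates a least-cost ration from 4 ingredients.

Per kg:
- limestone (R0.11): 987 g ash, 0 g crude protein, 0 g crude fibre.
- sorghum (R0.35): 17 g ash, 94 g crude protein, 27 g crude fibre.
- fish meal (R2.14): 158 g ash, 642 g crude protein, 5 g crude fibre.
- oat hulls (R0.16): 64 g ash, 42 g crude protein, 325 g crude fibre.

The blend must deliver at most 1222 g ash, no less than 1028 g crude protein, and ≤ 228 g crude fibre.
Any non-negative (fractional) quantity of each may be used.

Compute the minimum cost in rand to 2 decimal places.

Set it up as a linear program. Let x1 = kg of limestone, x2 = kg of sorghum, x3 = kg of fish meal, x4 = kg of oat hulls.
min 0.11x1 + 0.35x2 + 2.14x3 + 0.16x4 subject to:
  987x1 + 17x2 + 158x3 + 64x4 ≤ 1222   (ash)
  94x2 + 642x3 + 42x4 ≥ 1028   (crude protein)
  27x2 + 5x3 + 325x4 ≤ 228   (crude fibre)
  x1, x2, x3, x4 ≥ 0.
The optimal basis is {fish meal}; limestone, sorghum, oat hulls drop out. There the crude protein constraint is tight.
That vertex is x3 = 1.601.
Hence cost = 2.14·1.601 = R3.4261.

R3.43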